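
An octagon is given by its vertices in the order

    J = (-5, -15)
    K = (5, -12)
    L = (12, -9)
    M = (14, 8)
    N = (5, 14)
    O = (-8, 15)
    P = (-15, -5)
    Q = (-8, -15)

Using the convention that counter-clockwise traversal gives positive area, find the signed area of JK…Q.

Apply the shoelace (surveyor's) formula: 2A = Σ (x_i·y_{i+1} − x_{i+1}·y_i), indices taken mod 8.
J→K: (-5)(-12) − (5)(-15) = 135
K→L: (5)(-9) − (12)(-12) = 99
L→M: (12)(8) − (14)(-9) = 222
M→N: (14)(14) − (5)(8) = 156
N→O: (5)(15) − (-8)(14) = 187
O→P: (-8)(-5) − (-15)(15) = 265
P→Q: (-15)(-15) − (-8)(-5) = 185
Q→J: (-8)(-15) − (-5)(-15) = 45
Σ = 1294
Signed area = Σ/2 = 647 (positive ⇒ counter-clockwise traversal).

647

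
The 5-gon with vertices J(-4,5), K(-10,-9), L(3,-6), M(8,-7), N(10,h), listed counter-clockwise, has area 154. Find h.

The doubled signed area Σ (x_i y_{i+1} − x_{i+1} y_i) is linear in h.
With h=0 it equals 320; the coefficient of h is 12 (from the two edges through N).
So 12·h + 320 = 2·154 = 308 ⇒ h = -1.

-1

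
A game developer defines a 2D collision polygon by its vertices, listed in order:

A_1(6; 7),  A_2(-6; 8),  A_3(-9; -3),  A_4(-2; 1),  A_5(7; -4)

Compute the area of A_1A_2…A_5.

Σ = (90) + (90) + (-15) + (1) + (73) = 239
Area = |Σ|/2 = 119.5.

119.5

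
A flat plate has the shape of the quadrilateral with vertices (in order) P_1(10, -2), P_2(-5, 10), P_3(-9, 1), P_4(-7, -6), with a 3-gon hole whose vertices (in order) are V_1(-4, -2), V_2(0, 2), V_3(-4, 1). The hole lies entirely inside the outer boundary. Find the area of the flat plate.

149

Outer boundary:
Apply the shoelace formula: 2A = Σ (x_i·y_{i+1} − x_{i+1}·y_i), indices taken mod 4.
Cross-terms: 90, 85, 61, 74  ⇒  Σ = 310
Area = |Σ|/2 = 155.
Hole:
Apply the surveyor's formula: 2A = Σ (x_i·y_{i+1} − x_{i+1}·y_i), indices taken mod 3.
Cross-terms: -8, 8, 12  ⇒  Σ = 12
Area = |Σ|/2 = 6.
Net area = 155 − 6 = 149.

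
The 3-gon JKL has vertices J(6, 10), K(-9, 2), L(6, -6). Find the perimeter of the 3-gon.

50

|JK| = √((-15)² + (-8)²) = √289 = 17
|KL| = √((15)² + (-8)²) = √289 = 17
|LJ| = √((0)² + (16)²) = √256 = 16
Perimeter = 17 + 17 + 16 = 50.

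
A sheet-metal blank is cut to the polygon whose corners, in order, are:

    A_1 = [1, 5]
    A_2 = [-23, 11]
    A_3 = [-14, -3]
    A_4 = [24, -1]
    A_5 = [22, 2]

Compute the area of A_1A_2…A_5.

306.5

Σ = (126) + (223) + (86) + (70) + (108) = 613
Area = |Σ|/2 = 306.5.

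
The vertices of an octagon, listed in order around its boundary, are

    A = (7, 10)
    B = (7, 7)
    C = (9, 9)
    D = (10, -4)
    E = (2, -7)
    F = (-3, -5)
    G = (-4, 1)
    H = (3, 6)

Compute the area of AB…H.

A→B: (7)(7) − (7)(10) = -21
B→C: (7)(9) − (9)(7) = 0
C→D: (9)(-4) − (10)(9) = -126
D→E: (10)(-7) − (2)(-4) = -62
E→F: (2)(-5) − (-3)(-7) = -31
F→G: (-3)(1) − (-4)(-5) = -23
G→H: (-4)(6) − (3)(1) = -27
H→A: (3)(10) − (7)(6) = -12
Σ = -302
Area = |Σ|/2 = 151.

151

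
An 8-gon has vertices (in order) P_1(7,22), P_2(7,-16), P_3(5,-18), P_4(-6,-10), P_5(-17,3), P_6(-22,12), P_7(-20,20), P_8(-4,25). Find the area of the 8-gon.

839.5

Apply the shoelace (surveyor's) formula: 2A = Σ (x_i·y_{i+1} − x_{i+1}·y_i), indices taken mod 8.
Cross-terms: -266, -46, -158, -188, -138, -200, -420, -263  ⇒  Σ = -1679
Area = |Σ|/2 = 839.5.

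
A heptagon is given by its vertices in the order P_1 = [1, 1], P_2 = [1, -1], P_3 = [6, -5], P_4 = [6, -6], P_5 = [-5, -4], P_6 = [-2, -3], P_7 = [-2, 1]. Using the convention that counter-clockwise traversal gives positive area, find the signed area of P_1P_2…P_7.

-32.5

Cross-terms: -2, 1, -6, -54, 7, -8, -3  ⇒  Σ = -65
Signed area = Σ/2 = -32.5 (negative ⇒ clockwise traversal).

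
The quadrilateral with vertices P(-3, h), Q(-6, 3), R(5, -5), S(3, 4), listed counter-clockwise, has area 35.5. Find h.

2

Write out the shoelace sum; only the two edges meeting at P involve h:
2·Area = [(3·h − (-3)·4) + ((-3)·3 − (-6)·h)] + 50
       = 9·h + 53 = 71
⇒ h = 2.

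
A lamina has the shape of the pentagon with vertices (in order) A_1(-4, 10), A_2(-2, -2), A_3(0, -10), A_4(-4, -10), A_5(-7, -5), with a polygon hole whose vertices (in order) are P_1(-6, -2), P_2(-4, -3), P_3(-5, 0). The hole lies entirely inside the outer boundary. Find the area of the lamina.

63.5

Outer boundary:
Apply Gauss's area formula: 2A = Σ (x_i·y_{i+1} − x_{i+1}·y_i), indices taken mod 5.
Cross-terms: 28, 20, -40, -50, -90  ⇒  Σ = -132
Area = |Σ|/2 = 66.
Hole:
P_1→P_2: (-6)(-3) − (-4)(-2) = 10
P_2→P_3: (-4)(0) − (-5)(-3) = -15
P_3→P_1: (-5)(-2) − (-6)(0) = 10
Σ = 5
Area = |Σ|/2 = 2.5.
Net area = 66 − 2.5 = 63.5.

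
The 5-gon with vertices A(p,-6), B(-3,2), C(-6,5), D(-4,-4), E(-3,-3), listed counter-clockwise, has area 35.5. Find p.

Write out the shoelace sum; only the two edges meeting at A involve p:
2·Area = [((-3)·(-6) − p·(-3)) + (p·2 − (-3)·(-6))] + 41
       = 5·p + 41 = 71
⇒ p = 6.

6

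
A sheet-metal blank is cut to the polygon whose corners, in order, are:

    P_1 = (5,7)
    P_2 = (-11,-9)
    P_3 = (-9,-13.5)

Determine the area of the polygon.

52

Σ = (32) + (67.5) + (4.5) = 104
Area = |Σ|/2 = 52.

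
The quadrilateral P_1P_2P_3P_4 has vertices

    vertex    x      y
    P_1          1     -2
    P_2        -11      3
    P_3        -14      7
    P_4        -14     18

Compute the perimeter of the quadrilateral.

54

|P_1P_2| = √((-12)² + (5)²) = √169 = 13
|P_2P_3| = √((-3)² + (4)²) = √25 = 5
|P_3P_4| = √((0)² + (11)²) = √121 = 11
|P_4P_1| = √((15)² + (-20)²) = √625 = 25
Perimeter = 13 + 5 + 11 + 25 = 54.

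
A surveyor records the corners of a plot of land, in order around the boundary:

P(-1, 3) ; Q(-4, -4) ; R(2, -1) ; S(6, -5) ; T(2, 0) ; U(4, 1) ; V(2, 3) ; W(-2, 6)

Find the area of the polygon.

32

Apply the surveyor's formula: 2A = Σ (x_i·y_{i+1} − x_{i+1}·y_i), indices taken mod 8.
Σ = (16) + (12) + (-4) + (10) + (2) + (10) + (18) + (0) = 64
Area = |Σ|/2 = 32.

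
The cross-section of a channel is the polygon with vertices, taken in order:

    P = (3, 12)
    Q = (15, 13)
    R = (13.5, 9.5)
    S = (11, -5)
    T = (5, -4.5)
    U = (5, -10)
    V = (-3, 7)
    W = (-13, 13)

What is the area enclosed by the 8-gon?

Σ = (-141) + (-33) + (-172) + (-24.5) + (-27.5) + (5) + (52) + (-195) = -536
Area = |Σ|/2 = 268.

268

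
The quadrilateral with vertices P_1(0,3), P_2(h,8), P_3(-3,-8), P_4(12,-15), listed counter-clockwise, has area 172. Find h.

Write out the shoelace sum; only the two edges meeting at P_2 involve h:
2·Area = [(0·8 − h·3) + (h·(-8) − (-3)·8)] + 177
       = -11·h + 201 = 344
⇒ h = -13.

-13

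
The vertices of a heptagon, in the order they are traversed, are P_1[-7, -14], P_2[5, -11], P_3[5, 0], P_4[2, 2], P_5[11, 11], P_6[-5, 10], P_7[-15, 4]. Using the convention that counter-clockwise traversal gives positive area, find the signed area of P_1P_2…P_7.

Σ = (147) + (55) + (10) + (0) + (165) + (130) + (238) = 745
Signed area = Σ/2 = 372.5 (positive ⇒ counter-clockwise traversal).

372.5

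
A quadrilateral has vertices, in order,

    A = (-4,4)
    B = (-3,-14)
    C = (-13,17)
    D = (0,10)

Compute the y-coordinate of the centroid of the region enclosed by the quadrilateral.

Apply the shoelace formula. First the cross-terms c_i = x_i·y_{i+1} − x_{i+1}·y_i:
  68, -233, -130, 40  ⇒  2A = -255, A = -127.5.
Then Σ (y_i + y_{i+1})·c_i = -4329, so ȳ = -4329 / (6·(-127.5)) = 481/85.

481/85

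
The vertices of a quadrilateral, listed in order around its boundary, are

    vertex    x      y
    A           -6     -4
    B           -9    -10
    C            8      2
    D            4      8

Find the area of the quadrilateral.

Apply the shoelace formula: 2A = Σ (x_i·y_{i+1} − x_{i+1}·y_i), indices taken mod 4.
Cross-terms: 24, 62, 56, 32  ⇒  Σ = 174
Area = |Σ|/2 = 87.

87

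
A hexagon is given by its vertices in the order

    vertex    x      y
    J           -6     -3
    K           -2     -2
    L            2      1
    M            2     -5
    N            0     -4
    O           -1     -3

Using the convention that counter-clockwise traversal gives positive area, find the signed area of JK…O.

Apply Gauss's area formula: 2A = Σ (x_i·y_{i+1} − x_{i+1}·y_i), indices taken mod 6.
Σ = (6) + (2) + (-12) + (-8) + (-4) + (-15) = -31
Signed area = Σ/2 = -15.5 (negative ⇒ clockwise traversal).

-15.5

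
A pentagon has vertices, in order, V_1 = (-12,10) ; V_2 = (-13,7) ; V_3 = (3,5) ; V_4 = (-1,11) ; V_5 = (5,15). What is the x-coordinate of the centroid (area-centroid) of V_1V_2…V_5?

Apply the shoelace formula. First the cross-terms c_i = x_i·y_{i+1} − x_{i+1}·y_i:
  46, -86, 38, -70, 230  ⇒  2A = 158, A = 79.
Then Σ (x_i + x_{i+1})·c_i = -2104, so x̄ = -2104 / (6·79) = -1052/237.

-1052/237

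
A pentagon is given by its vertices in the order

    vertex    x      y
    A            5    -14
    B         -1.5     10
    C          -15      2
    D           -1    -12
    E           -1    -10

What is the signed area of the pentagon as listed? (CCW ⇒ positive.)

Apply the shoelace formula: 2A = Σ (x_i·y_{i+1} − x_{i+1}·y_i), indices taken mod 5.
Σ = (29) + (147) + (182) + (-2) + (64) = 420
Signed area = Σ/2 = 210 (positive ⇒ counter-clockwise traversal).

210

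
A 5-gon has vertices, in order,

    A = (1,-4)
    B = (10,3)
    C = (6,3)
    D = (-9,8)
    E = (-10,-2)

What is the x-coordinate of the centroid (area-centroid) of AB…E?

-20/9

Apply the shoelace formula. First the cross-terms c_i = x_i·y_{i+1} − x_{i+1}·y_i:
  43, 12, 75, 98, 42  ⇒  2A = 270, A = 135.
Then Σ (x_i + x_{i+1})·c_i = -1800, so x̄ = -1800 / (6·135) = -20/9.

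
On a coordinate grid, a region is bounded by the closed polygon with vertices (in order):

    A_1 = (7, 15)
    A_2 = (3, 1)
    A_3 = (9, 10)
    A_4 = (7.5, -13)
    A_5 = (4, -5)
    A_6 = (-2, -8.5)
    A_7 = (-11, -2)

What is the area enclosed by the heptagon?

239.5

A_1→A_2: (7)(1) − (3)(15) = -38
A_2→A_3: (3)(10) − (9)(1) = 21
A_3→A_4: (9)(-13) − (7.5)(10) = -192
A_4→A_5: (7.5)(-5) − (4)(-13) = 14.5
A_5→A_6: (4)(-8.5) − (-2)(-5) = -44
A_6→A_7: (-2)(-2) − (-11)(-8.5) = -89.5
A_7→A_1: (-11)(15) − (7)(-2) = -151
Σ = -479
Area = |Σ|/2 = 239.5.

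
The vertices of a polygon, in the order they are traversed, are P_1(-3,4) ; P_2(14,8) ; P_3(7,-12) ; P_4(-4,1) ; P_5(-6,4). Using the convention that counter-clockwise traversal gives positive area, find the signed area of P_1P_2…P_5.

Apply the shoelace (surveyor's) formula: 2A = Σ (x_i·y_{i+1} − x_{i+1}·y_i), indices taken mod 5.
Σ = (-80) + (-224) + (-41) + (-10) + (-12) = -367
Signed area = Σ/2 = -183.5 (negative ⇒ clockwise traversal).

-183.5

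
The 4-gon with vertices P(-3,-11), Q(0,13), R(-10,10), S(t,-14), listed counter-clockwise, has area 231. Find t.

-13

Write out the shoelace sum; only the two edges meeting at S involve t:
2·Area = [((-10)·(-14) − t·10) + (t·(-11) − (-3)·(-14))] + 91
       = -21·t + 189 = 462
⇒ t = -13.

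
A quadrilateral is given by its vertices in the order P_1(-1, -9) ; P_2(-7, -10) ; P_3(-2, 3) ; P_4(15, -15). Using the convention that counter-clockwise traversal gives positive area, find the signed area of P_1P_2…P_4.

-129.5

Apply Gauss's area formula: 2A = Σ (x_i·y_{i+1} − x_{i+1}·y_i), indices taken mod 4.
Cross-terms: -53, -41, -15, -150  ⇒  Σ = -259
Signed area = Σ/2 = -129.5 (negative ⇒ clockwise traversal).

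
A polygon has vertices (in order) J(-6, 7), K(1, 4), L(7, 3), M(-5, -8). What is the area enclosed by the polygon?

Σ = (-31) + (-25) + (-41) + (-83) = -180
Area = |Σ|/2 = 90.

90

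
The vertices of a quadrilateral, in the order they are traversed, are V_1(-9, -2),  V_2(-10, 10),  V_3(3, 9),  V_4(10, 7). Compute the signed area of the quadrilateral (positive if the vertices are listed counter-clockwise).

Apply the shoelace (surveyor's) formula: 2A = Σ (x_i·y_{i+1} − x_{i+1}·y_i), indices taken mod 4.
Σ = (-110) + (-120) + (-69) + (43) = -256
Signed area = Σ/2 = -128 (negative ⇒ clockwise traversal).

-128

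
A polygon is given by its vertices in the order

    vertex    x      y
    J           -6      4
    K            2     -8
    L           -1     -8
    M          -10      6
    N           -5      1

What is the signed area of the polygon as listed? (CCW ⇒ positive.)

-32

Σ = (40) + (-24) + (-86) + (20) + (-14) = -64
Signed area = Σ/2 = -32 (negative ⇒ clockwise traversal).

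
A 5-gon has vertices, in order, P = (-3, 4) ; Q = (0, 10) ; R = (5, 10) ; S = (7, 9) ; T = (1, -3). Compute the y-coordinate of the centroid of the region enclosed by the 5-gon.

Apply Gauss's area formula. First the cross-terms c_i = x_i·y_{i+1} − x_{i+1}·y_i:
  -30, -50, -25, -30, -5  ⇒  2A = -140, A = -70.
Then Σ (y_i + y_{i+1})·c_i = -2080, so ȳ = -2080 / (6·(-70)) = 104/21.

104/21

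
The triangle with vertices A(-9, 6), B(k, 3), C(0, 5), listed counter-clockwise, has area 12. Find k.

-6

The doubled signed area Σ (x_i y_{i+1} − x_{i+1} y_i) is linear in k.
With k=0 it equals 18; the coefficient of k is -1 (from the two edges through B).
So -1·k + 18 = 2·12 = 24 ⇒ k = -6.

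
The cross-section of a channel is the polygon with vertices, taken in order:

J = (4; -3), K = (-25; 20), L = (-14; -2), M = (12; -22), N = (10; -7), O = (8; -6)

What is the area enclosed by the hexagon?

399.5

Apply the shoelace formula: 2A = Σ (x_i·y_{i+1} − x_{i+1}·y_i), indices taken mod 6.
Cross-terms: 5, 330, 332, 136, -4, 0  ⇒  Σ = 799
Area = |Σ|/2 = 399.5.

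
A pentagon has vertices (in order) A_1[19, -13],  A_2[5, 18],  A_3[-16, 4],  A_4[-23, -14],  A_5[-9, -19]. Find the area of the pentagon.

910

Apply the shoelace formula: 2A = Σ (x_i·y_{i+1} − x_{i+1}·y_i), indices taken mod 5.
Σ = (407) + (308) + (316) + (311) + (478) = 1820
Area = |Σ|/2 = 910.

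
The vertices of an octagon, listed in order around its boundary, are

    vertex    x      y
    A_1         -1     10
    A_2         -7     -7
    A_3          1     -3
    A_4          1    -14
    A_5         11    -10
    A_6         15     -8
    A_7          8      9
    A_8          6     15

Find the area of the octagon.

320

Apply the surveyor's formula: 2A = Σ (x_i·y_{i+1} − x_{i+1}·y_i), indices taken mod 8.
Σ = (77) + (28) + (-11) + (144) + (62) + (199) + (66) + (75) = 640
Area = |Σ|/2 = 320.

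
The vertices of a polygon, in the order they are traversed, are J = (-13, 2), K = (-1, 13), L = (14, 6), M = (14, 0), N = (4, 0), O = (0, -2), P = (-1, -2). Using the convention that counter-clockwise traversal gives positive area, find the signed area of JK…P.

-238.5

Apply Gauss's area formula: 2A = Σ (x_i·y_{i+1} − x_{i+1}·y_i), indices taken mod 7.
J→K: (-13)(13) − (-1)(2) = -167
K→L: (-1)(6) − (14)(13) = -188
L→M: (14)(0) − (14)(6) = -84
M→N: (14)(0) − (4)(0) = 0
N→O: (4)(-2) − (0)(0) = -8
O→P: (0)(-2) − (-1)(-2) = -2
P→J: (-1)(2) − (-13)(-2) = -28
Σ = -477
Signed area = Σ/2 = -238.5 (negative ⇒ clockwise traversal).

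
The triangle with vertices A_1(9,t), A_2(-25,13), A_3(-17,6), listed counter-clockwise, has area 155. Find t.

22

Write out the shoelace sum; only the two edges meeting at A_1 involve t:
2·Area = [((-17)·t − 9·6) + (9·13 − (-25)·t)] + 71
       = 8·t + 134 = 310
⇒ t = 22.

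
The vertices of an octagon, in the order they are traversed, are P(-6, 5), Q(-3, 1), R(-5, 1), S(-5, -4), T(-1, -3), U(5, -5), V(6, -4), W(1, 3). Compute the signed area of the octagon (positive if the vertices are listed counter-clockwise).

61

Apply the shoelace formula: 2A = Σ (x_i·y_{i+1} − x_{i+1}·y_i), indices taken mod 8.
Cross-terms: 9, 2, 25, 11, 20, 10, 22, 23  ⇒  Σ = 122
Signed area = Σ/2 = 61 (positive ⇒ counter-clockwise traversal).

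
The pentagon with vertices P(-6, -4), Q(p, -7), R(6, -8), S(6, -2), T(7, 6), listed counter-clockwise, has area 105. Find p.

-8

Write out the shoelace sum; only the two edges meeting at Q involve p:
2·Area = [((-6)·(-7) − p·(-4)) + (p·(-8) − 6·(-7))] + 94
       = -4·p + 178 = 210
⇒ p = -8.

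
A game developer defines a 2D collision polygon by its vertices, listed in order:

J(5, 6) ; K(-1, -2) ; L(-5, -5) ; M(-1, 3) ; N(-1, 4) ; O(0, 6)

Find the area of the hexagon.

33

Σ = (-4) + (-5) + (-20) + (-1) + (-6) + (-30) = -66
Area = |Σ|/2 = 33.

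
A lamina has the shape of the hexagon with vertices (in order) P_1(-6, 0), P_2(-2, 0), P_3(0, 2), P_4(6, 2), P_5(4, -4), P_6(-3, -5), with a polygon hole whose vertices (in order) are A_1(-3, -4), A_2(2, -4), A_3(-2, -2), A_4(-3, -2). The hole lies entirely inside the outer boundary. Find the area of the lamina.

Outer boundary:
Apply the shoelace (surveyor's) formula: 2A = Σ (x_i·y_{i+1} − x_{i+1}·y_i), indices taken mod 6.
Σ = (0) + (-4) + (-12) + (-32) + (-32) + (-30) = -110
Area = |Σ|/2 = 55.
Hole:
Apply the shoelace formula: 2A = Σ (x_i·y_{i+1} − x_{i+1}·y_i), indices taken mod 4.
Σ = (20) + (-12) + (-2) + (6) = 12
Area = |Σ|/2 = 6.
Net area = 55 − 6 = 49.

49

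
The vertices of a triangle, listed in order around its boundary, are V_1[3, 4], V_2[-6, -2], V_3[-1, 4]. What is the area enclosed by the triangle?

12

Apply Gauss's area formula: 2A = Σ (x_i·y_{i+1} − x_{i+1}·y_i), indices taken mod 3.
Σ = (18) + (-26) + (-16) = -24
Area = |Σ|/2 = 12.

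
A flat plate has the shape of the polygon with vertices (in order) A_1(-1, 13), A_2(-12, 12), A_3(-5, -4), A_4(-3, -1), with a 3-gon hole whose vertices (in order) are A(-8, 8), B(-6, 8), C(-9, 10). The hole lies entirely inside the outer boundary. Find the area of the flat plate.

100.5

Outer boundary:
Apply Gauss's area formula: 2A = Σ (x_i·y_{i+1} − x_{i+1}·y_i), indices taken mod 4.
Σ = (144) + (108) + (-7) + (-40) = 205
Area = |Σ|/2 = 102.5.
Hole:
Apply the surveyor's formula: 2A = Σ (x_i·y_{i+1} − x_{i+1}·y_i), indices taken mod 3.
Cross-terms: -16, 12, 8  ⇒  Σ = 4
Area = |Σ|/2 = 2.
Net area = 102.5 − 2 = 100.5.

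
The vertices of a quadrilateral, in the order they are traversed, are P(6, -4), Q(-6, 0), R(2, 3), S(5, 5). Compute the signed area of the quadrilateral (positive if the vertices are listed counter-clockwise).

-48.5

Cross-terms: -24, -18, -5, -50  ⇒  Σ = -97
Signed area = Σ/2 = -48.5 (negative ⇒ clockwise traversal).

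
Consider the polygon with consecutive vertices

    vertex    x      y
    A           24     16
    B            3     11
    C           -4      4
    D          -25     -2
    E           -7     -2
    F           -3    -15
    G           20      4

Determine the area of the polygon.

513.5

Apply the shoelace (surveyor's) formula: 2A = Σ (x_i·y_{i+1} − x_{i+1}·y_i), indices taken mod 7.
A→B: (24)(11) − (3)(16) = 216
B→C: (3)(4) − (-4)(11) = 56
C→D: (-4)(-2) − (-25)(4) = 108
D→E: (-25)(-2) − (-7)(-2) = 36
E→F: (-7)(-15) − (-3)(-2) = 99
F→G: (-3)(4) − (20)(-15) = 288
G→A: (20)(16) − (24)(4) = 224
Σ = 1027
Area = |Σ|/2 = 513.5.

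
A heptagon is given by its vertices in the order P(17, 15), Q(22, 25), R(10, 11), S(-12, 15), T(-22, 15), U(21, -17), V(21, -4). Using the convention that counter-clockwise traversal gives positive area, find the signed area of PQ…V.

Cross-terms: 95, -8, 282, 150, 59, 273, 383  ⇒  Σ = 1234
Signed area = Σ/2 = 617 (positive ⇒ counter-clockwise traversal).

617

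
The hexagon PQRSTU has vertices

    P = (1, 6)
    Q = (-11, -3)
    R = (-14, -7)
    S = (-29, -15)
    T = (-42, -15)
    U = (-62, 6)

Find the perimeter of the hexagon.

142

|PQ| = √((-12)² + (-9)²) = √225 = 15
|QR| = √((-3)² + (-4)²) = √25 = 5
|RS| = √((-15)² + (-8)²) = √289 = 17
|ST| = √((-13)² + (0)²) = √169 = 13
|TU| = √((-20)² + (21)²) = √841 = 29
|UP| = √((63)² + (0)²) = √3969 = 63
Perimeter = 15 + 5 + 17 + 13 + 29 + 63 = 142.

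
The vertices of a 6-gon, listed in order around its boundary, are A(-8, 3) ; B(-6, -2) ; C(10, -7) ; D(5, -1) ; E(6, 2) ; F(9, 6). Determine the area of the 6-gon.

Σ = (34) + (62) + (25) + (16) + (18) + (75) = 230
Area = |Σ|/2 = 115.

115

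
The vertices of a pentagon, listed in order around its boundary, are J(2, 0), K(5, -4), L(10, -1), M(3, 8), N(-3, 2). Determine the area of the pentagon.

68

J→K: (2)(-4) − (5)(0) = -8
K→L: (5)(-1) − (10)(-4) = 35
L→M: (10)(8) − (3)(-1) = 83
M→N: (3)(2) − (-3)(8) = 30
N→J: (-3)(0) − (2)(2) = -4
Σ = 136
Area = |Σ|/2 = 68.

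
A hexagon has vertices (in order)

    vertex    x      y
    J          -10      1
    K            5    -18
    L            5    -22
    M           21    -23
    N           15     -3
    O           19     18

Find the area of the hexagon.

655

Apply the shoelace formula: 2A = Σ (x_i·y_{i+1} − x_{i+1}·y_i), indices taken mod 6.
Σ = (175) + (-20) + (347) + (282) + (327) + (199) = 1310
Area = |Σ|/2 = 655.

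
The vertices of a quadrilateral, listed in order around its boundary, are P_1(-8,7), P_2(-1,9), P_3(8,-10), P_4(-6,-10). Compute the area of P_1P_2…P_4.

194.5

Apply the shoelace (surveyor's) formula: 2A = Σ (x_i·y_{i+1} − x_{i+1}·y_i), indices taken mod 4.
Σ = (-65) + (-62) + (-140) + (-122) = -389
Area = |Σ|/2 = 194.5.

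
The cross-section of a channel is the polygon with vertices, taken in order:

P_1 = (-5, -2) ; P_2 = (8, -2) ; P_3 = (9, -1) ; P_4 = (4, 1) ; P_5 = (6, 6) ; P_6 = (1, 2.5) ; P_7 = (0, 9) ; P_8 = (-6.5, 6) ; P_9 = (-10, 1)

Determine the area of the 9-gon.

111

Cross-terms: 26, 10, 13, 18, 9, 9, 58.5, 53.5, 25  ⇒  Σ = 222
Area = |Σ|/2 = 111.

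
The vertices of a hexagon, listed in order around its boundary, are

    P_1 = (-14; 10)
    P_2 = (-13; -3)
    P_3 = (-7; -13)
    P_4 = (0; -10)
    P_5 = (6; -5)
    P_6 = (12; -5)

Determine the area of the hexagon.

Cross-terms: 172, 148, 70, 60, 30, 50  ⇒  Σ = 530
Area = |Σ|/2 = 265.

265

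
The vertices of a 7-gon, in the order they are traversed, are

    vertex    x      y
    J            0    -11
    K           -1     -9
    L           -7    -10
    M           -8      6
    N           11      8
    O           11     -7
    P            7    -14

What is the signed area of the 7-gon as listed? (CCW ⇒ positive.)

-331.5

Cross-terms: -11, -53, -122, -130, -165, -105, -77  ⇒  Σ = -663
Signed area = Σ/2 = -331.5 (negative ⇒ clockwise traversal).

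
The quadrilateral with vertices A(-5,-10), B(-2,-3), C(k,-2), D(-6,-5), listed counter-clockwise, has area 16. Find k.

The doubled signed area Σ (x_i y_{i+1} − x_{i+1} y_i) is linear in k.
With k=0 it equals 22; the coefficient of k is -2 (from the two edges through C).
So -2·k + 22 = 2·16 = 32 ⇒ k = -5.

-5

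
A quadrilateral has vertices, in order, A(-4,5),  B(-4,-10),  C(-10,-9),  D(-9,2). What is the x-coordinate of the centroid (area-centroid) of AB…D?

-1408/213

Apply the shoelace formula. First the cross-terms c_i = x_i·y_{i+1} − x_{i+1}·y_i:
  60, -64, -101, -37  ⇒  2A = -142, A = -71.
Then Σ (x_i + x_{i+1})·c_i = 2816, so x̄ = 2816 / (6·(-71)) = -1408/213.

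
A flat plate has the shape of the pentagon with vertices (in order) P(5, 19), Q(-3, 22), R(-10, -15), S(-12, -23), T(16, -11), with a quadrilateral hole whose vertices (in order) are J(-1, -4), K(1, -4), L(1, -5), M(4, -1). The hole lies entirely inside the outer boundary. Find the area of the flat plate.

666

Outer boundary:
Apply Gauss's area formula: 2A = Σ (x_i·y_{i+1} − x_{i+1}·y_i), indices taken mod 5.
Σ = (167) + (265) + (50) + (500) + (359) = 1341
Area = |Σ|/2 = 670.5.
Hole:
Cross-terms: 8, -1, 19, -17  ⇒  Σ = 9
Area = |Σ|/2 = 4.5.
Net area = 670.5 − 4.5 = 666.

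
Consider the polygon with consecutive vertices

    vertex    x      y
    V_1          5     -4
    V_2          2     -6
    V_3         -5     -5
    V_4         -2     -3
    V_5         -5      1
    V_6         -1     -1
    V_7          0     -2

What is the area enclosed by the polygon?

Cross-terms: -22, -40, 5, -17, 6, 2, 10  ⇒  Σ = -56
Area = |Σ|/2 = 28.

28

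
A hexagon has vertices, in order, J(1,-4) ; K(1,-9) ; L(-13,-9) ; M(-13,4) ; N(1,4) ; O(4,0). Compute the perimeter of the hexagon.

|JK| = √((0)² + (-5)²) = √25 = 5
|KL| = √((-14)² + (0)²) = √196 = 14
|LM| = √((0)² + (13)²) = √169 = 13
|MN| = √((14)² + (0)²) = √196 = 14
|NO| = √((3)² + (-4)²) = √25 = 5
|OJ| = √((-3)² + (-4)²) = √25 = 5
Perimeter = 5 + 14 + 13 + 14 + 5 + 5 = 56.

56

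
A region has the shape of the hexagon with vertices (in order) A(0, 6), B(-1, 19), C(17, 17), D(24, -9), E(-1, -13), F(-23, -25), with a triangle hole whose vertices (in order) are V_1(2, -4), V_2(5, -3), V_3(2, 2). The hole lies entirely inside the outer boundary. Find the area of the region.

805

Outer boundary:
Apply the surveyor's formula: 2A = Σ (x_i·y_{i+1} − x_{i+1}·y_i), indices taken mod 6.
Σ = (6) + (-340) + (-561) + (-321) + (-274) + (-138) = -1628
Area = |Σ|/2 = 814.
Hole:
Apply Gauss's area formula: 2A = Σ (x_i·y_{i+1} − x_{i+1}·y_i), indices taken mod 3.
V_1→V_2: (2)(-3) − (5)(-4) = 14
V_2→V_3: (5)(2) − (2)(-3) = 16
V_3→V_1: (2)(-4) − (2)(2) = -12
Σ = 18
Area = |Σ|/2 = 9.
Net area = 814 − 9 = 805.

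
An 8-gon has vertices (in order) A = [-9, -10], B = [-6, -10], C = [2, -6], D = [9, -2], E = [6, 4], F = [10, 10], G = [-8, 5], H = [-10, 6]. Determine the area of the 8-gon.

A→B: (-9)(-10) − (-6)(-10) = 30
B→C: (-6)(-6) − (2)(-10) = 56
C→D: (2)(-2) − (9)(-6) = 50
D→E: (9)(4) − (6)(-2) = 48
E→F: (6)(10) − (10)(4) = 20
F→G: (10)(5) − (-8)(10) = 130
G→H: (-8)(6) − (-10)(5) = 2
H→A: (-10)(-10) − (-9)(6) = 154
Σ = 490
Area = |Σ|/2 = 245.

245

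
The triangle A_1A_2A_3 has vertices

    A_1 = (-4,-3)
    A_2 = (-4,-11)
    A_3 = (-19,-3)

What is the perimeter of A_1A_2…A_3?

40

|A_1A_2| = √((0)² + (-8)²) = √64 = 8
|A_2A_3| = √((-15)² + (8)²) = √289 = 17
|A_3A_1| = √((15)² + (0)²) = √225 = 15
Perimeter = 8 + 17 + 15 = 40.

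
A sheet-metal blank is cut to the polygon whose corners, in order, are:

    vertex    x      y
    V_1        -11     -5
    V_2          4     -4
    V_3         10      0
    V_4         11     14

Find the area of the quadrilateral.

Apply Gauss's area formula: 2A = Σ (x_i·y_{i+1} − x_{i+1}·y_i), indices taken mod 4.
Σ = (64) + (40) + (140) + (99) = 343
Area = |Σ|/2 = 171.5.

171.5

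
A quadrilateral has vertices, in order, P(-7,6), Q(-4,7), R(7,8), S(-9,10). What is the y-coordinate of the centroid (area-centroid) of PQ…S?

106/13

Apply the shoelace (surveyor's) formula. First the cross-terms c_i = x_i·y_{i+1} − x_{i+1}·y_i:
  -25, -81, 142, 16  ⇒  2A = 52, A = 26.
Then Σ (y_i + y_{i+1})·c_i = 1272, so ȳ = 1272 / (6·26) = 106/13.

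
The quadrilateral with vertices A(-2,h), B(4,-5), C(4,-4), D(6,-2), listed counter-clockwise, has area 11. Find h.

-2

The doubled signed area Σ (x_i y_{i+1} − x_{i+1} y_i) is linear in h.
With h=0 it equals 26; the coefficient of h is 2 (from the two edges through A).
So 2·h + 26 = 2·11 = 22 ⇒ h = -2.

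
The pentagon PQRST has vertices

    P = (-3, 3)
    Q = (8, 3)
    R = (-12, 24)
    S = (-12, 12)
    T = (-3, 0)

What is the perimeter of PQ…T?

|PQ| = √((11)² + (0)²) = √121 = 11
|QR| = √((-20)² + (21)²) = √841 = 29
|RS| = √((0)² + (-12)²) = √144 = 12
|ST| = √((9)² + (-12)²) = √225 = 15
|TP| = √((0)² + (3)²) = √9 = 3
Perimeter = 11 + 29 + 12 + 15 + 3 = 70.

70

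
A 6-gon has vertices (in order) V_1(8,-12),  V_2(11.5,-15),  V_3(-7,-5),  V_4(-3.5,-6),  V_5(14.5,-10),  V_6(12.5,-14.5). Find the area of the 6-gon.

Σ = (18) + (-162.5) + (24.5) + (122) + (-85.25) + (-34) = -117.25
Area = |Σ|/2 = 58.625.

58.625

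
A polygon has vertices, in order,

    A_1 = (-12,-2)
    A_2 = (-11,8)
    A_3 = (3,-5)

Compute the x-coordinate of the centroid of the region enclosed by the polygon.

-20/3

Apply the shoelace (surveyor's) formula. First the cross-terms c_i = x_i·y_{i+1} − x_{i+1}·y_i:
  -118, 31, -66  ⇒  2A = -153, A = -76.5.
Then Σ (x_i + x_{i+1})·c_i = 3060, so x̄ = 3060 / (6·(-76.5)) = -20/3.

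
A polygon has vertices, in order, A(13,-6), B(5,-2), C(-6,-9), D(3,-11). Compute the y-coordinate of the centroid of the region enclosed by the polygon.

-226/33

Apply the surveyor's formula. First the cross-terms c_i = x_i·y_{i+1} − x_{i+1}·y_i:
  4, -57, 93, 125  ⇒  2A = 165, A = 82.5.
Then Σ (y_i + y_{i+1})·c_i = -3390, so ȳ = -3390 / (6·82.5) = -226/33.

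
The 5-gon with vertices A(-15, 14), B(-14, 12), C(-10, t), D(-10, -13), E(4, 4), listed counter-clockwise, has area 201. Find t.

The doubled signed area Σ (x_i y_{i+1} − x_{i+1} y_i) is linear in t.
With t=0 it equals 394; the coefficient of t is -4 (from the two edges through C).
So -4·t + 394 = 2·201 = 402 ⇒ t = -2.

-2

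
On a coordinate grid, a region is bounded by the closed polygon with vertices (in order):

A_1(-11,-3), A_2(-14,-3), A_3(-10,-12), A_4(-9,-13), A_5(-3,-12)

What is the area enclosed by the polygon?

Apply the shoelace formula: 2A = Σ (x_i·y_{i+1} − x_{i+1}·y_i), indices taken mod 5.
Σ = (-9) + (138) + (22) + (69) + (-123) = 97
Area = |Σ|/2 = 48.5.

48.5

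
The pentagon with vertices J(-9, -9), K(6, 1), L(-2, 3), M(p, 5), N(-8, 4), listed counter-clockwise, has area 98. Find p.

-7

The doubled signed area Σ (x_i y_{i+1} − x_{i+1} y_i) is linear in p.
With p=0 it equals 203; the coefficient of p is 1 (from the two edges through M).
So 1·p + 203 = 2·98 = 196 ⇒ p = -7.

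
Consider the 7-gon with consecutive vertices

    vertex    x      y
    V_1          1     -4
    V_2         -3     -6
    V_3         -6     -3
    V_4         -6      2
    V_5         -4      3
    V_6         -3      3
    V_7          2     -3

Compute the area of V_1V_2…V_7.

45

V_1→V_2: (1)(-6) − (-3)(-4) = -18
V_2→V_3: (-3)(-3) − (-6)(-6) = -27
V_3→V_4: (-6)(2) − (-6)(-3) = -30
V_4→V_5: (-6)(3) − (-4)(2) = -10
V_5→V_6: (-4)(3) − (-3)(3) = -3
V_6→V_7: (-3)(-3) − (2)(3) = 3
V_7→V_1: (2)(-4) − (1)(-3) = -5
Σ = -90
Area = |Σ|/2 = 45.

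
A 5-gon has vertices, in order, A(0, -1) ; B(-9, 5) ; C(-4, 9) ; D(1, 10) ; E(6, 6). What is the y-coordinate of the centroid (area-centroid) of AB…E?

Apply the shoelace (surveyor's) formula. First the cross-terms c_i = x_i·y_{i+1} − x_{i+1}·y_i:
  -9, -61, -49, -54, -6  ⇒  2A = -179, A = -89.5.
Then Σ (y_i + y_{i+1})·c_i = -2715, so ȳ = -2715 / (6·(-89.5)) = 905/179.

905/179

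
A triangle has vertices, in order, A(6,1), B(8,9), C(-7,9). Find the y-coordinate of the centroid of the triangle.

19/3

Apply Gauss's area formula. First the cross-terms c_i = x_i·y_{i+1} − x_{i+1}·y_i:
  46, 135, -61  ⇒  2A = 120, A = 60.
Then Σ (y_i + y_{i+1})·c_i = 2280, so ȳ = 2280 / (6·60) = 19/3.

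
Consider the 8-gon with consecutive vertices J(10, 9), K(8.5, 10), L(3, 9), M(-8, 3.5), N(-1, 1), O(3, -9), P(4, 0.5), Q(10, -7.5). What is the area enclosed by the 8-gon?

160.75

Apply the surveyor's formula: 2A = Σ (x_i·y_{i+1} − x_{i+1}·y_i), indices taken mod 8.
Cross-terms: 23.5, 46.5, 82.5, -4.5, 6, 37.5, -35, 165  ⇒  Σ = 321.5
Area = |Σ|/2 = 160.75.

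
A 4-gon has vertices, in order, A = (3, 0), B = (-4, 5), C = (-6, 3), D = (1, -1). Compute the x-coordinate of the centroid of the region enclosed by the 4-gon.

-22/13

Apply the shoelace formula. First the cross-terms c_i = x_i·y_{i+1} − x_{i+1}·y_i:
  15, 18, 3, 3  ⇒  2A = 39, A = 19.5.
Then Σ (x_i + x_{i+1})·c_i = -198, so x̄ = -198 / (6·19.5) = -22/13.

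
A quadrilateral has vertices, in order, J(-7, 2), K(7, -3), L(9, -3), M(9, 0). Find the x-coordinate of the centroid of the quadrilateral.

103/29

Apply the shoelace formula. First the cross-terms c_i = x_i·y_{i+1} − x_{i+1}·y_i:
  7, 6, 27, 18  ⇒  2A = 58, A = 29.
Then Σ (x_i + x_{i+1})·c_i = 618, so x̄ = 618 / (6·29) = 103/29.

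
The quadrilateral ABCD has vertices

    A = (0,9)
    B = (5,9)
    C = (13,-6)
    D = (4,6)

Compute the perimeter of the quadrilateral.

|AB| = √((5)² + (0)²) = √25 = 5
|BC| = √((8)² + (-15)²) = √289 = 17
|CD| = √((-9)² + (12)²) = √225 = 15
|DA| = √((-4)² + (3)²) = √25 = 5
Perimeter = 5 + 17 + 15 + 5 = 42.

42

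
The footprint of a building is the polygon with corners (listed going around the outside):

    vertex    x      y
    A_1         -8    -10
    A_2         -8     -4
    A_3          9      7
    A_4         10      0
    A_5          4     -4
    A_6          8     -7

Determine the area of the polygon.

155

Apply the shoelace (surveyor's) formula: 2A = Σ (x_i·y_{i+1} − x_{i+1}·y_i), indices taken mod 6.
Σ = (-48) + (-20) + (-70) + (-40) + (4) + (-136) = -310
Area = |Σ|/2 = 155.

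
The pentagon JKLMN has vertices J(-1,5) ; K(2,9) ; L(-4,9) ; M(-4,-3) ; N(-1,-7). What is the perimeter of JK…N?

|JK| = √((3)² + (4)²) = √25 = 5
|KL| = √((-6)² + (0)²) = √36 = 6
|LM| = √((0)² + (-12)²) = √144 = 12
|MN| = √((3)² + (-4)²) = √25 = 5
|NJ| = √((0)² + (12)²) = √144 = 12
Perimeter = 5 + 6 + 12 + 5 + 12 = 40.

40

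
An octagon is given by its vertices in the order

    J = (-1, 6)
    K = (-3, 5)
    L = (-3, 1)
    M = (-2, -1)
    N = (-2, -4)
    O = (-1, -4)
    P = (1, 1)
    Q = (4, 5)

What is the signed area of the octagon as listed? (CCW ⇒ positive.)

36.5

Cross-terms: 13, 12, 5, 6, 4, 3, 1, 29  ⇒  Σ = 73
Signed area = Σ/2 = 36.5 (positive ⇒ counter-clockwise traversal).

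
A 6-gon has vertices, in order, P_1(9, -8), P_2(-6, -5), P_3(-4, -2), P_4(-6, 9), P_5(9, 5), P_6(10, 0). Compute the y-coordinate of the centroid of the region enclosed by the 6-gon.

47/234

Apply the surveyor's formula. First the cross-terms c_i = x_i·y_{i+1} − x_{i+1}·y_i:
  -93, -8, -48, -111, -50, -80  ⇒  2A = -390, A = -195.
Then Σ (y_i + y_{i+1})·c_i = -235, so ȳ = -235 / (6·(-195)) = 47/234.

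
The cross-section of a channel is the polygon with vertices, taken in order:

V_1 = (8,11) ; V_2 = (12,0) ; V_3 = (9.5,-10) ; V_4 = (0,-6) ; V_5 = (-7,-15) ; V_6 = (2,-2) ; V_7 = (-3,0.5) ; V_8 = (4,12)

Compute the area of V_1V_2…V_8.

Σ = (-132) + (-120) + (-57) + (-42) + (44) + (-5) + (-38) + (-52) = -402
Area = |Σ|/2 = 201.

201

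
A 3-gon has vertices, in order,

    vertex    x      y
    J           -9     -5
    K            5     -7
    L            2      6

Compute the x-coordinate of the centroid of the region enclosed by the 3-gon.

Apply Gauss's area formula. First the cross-terms c_i = x_i·y_{i+1} − x_{i+1}·y_i:
  88, 44, 44  ⇒  2A = 176, A = 88.
Then Σ (x_i + x_{i+1})·c_i = -352, so x̄ = -352 / (6·88) = -2/3.

-2/3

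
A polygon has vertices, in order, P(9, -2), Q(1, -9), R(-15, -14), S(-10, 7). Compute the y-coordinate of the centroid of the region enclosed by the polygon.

-161/43

Apply the surveyor's formula. First the cross-terms c_i = x_i·y_{i+1} − x_{i+1}·y_i:
  -79, -149, -245, -43  ⇒  2A = -516, A = -258.
Then Σ (y_i + y_{i+1})·c_i = 5796, so ȳ = 5796 / (6·(-258)) = -161/43.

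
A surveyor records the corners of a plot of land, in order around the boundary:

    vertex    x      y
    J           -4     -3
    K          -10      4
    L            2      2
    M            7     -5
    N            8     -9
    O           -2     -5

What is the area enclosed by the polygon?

96.5

Apply the shoelace (surveyor's) formula: 2A = Σ (x_i·y_{i+1} − x_{i+1}·y_i), indices taken mod 6.
Cross-terms: -46, -28, -24, -23, -58, -14  ⇒  Σ = -193
Area = |Σ|/2 = 96.5.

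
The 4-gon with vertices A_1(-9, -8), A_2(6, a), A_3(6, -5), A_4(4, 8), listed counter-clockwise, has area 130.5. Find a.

-9

The doubled signed area Σ (x_i y_{i+1} − x_{i+1} y_i) is linear in a.
With a=0 it equals 126; the coefficient of a is -15 (from the two edges through A_2).
So -15·a + 126 = 2·130.5 = 261 ⇒ a = -9.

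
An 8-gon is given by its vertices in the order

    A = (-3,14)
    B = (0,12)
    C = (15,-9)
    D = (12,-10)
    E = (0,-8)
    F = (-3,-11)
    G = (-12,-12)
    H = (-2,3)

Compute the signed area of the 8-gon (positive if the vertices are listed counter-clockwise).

-276.5

Apply Gauss's area formula: 2A = Σ (x_i·y_{i+1} − x_{i+1}·y_i), indices taken mod 8.
A→B: (-3)(12) − (0)(14) = -36
B→C: (0)(-9) − (15)(12) = -180
C→D: (15)(-10) − (12)(-9) = -42
D→E: (12)(-8) − (0)(-10) = -96
E→F: (0)(-11) − (-3)(-8) = -24
F→G: (-3)(-12) − (-12)(-11) = -96
G→H: (-12)(3) − (-2)(-12) = -60
H→A: (-2)(14) − (-3)(3) = -19
Σ = -553
Signed area = Σ/2 = -276.5 (negative ⇒ clockwise traversal).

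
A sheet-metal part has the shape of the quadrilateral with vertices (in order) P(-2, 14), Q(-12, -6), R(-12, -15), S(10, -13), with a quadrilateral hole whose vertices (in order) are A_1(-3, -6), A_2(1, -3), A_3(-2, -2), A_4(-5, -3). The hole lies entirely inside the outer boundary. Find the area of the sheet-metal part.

342

Outer boundary:
Apply Gauss's area formula: 2A = Σ (x_i·y_{i+1} − x_{i+1}·y_i), indices taken mod 4.
P→Q: (-2)(-6) − (-12)(14) = 180
Q→R: (-12)(-15) − (-12)(-6) = 108
R→S: (-12)(-13) − (10)(-15) = 306
S→P: (10)(14) − (-2)(-13) = 114
Σ = 708
Area = |Σ|/2 = 354.
Hole:
A_1→A_2: (-3)(-3) − (1)(-6) = 15
A_2→A_3: (1)(-2) − (-2)(-3) = -8
A_3→A_4: (-2)(-3) − (-5)(-2) = -4
A_4→A_1: (-5)(-6) − (-3)(-3) = 21
Σ = 24
Area = |Σ|/2 = 12.
Net area = 354 − 12 = 342.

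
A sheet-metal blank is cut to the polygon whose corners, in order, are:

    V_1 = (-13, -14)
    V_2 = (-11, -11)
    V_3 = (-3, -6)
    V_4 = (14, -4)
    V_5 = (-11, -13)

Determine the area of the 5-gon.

Apply the shoelace formula: 2A = Σ (x_i·y_{i+1} − x_{i+1}·y_i), indices taken mod 5.
Cross-terms: -11, 33, 96, -226, -15  ⇒  Σ = -123
Area = |Σ|/2 = 61.5.

61.5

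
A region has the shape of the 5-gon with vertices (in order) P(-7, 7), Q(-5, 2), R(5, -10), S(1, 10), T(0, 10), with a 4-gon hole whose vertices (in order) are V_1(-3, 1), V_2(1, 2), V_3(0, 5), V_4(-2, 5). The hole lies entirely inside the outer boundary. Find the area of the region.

Outer boundary:
Apply the surveyor's formula: 2A = Σ (x_i·y_{i+1} − x_{i+1}·y_i), indices taken mod 5.
Cross-terms: 21, 40, 60, 10, 70  ⇒  Σ = 201
Area = |Σ|/2 = 100.5.
Hole:
Σ = (-7) + (5) + (10) + (13) = 21
Area = |Σ|/2 = 10.5.
Net area = 100.5 − 10.5 = 90.

90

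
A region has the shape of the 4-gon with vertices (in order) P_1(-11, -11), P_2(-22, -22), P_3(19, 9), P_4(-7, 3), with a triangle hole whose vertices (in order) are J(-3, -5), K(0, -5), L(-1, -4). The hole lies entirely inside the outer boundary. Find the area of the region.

Outer boundary:
Apply Gauss's area formula: 2A = Σ (x_i·y_{i+1} − x_{i+1}·y_i), indices taken mod 4.
P_1→P_2: (-11)(-22) − (-22)(-11) = 0
P_2→P_3: (-22)(9) − (19)(-22) = 220
P_3→P_4: (19)(3) − (-7)(9) = 120
P_4→P_1: (-7)(-11) − (-11)(3) = 110
Σ = 450
Area = |Σ|/2 = 225.
Hole:
J→K: (-3)(-5) − (0)(-5) = 15
K→L: (0)(-4) − (-1)(-5) = -5
L→J: (-1)(-5) − (-3)(-4) = -7
Σ = 3
Area = |Σ|/2 = 1.5.
Net area = 225 − 1.5 = 223.5.

223.5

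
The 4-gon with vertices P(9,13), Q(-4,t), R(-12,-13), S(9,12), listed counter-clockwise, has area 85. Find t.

The doubled signed area Σ (x_i y_{i+1} − x_{i+1} y_i) is linear in t.
With t=0 it equals 86; the coefficient of t is 21 (from the two edges through Q).
So 21·t + 86 = 2·85 = 170 ⇒ t = 4.

4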